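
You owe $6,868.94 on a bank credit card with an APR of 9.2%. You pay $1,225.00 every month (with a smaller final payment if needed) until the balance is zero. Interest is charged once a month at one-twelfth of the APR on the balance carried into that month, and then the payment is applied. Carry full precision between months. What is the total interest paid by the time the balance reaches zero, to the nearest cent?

Monthly rate r = 9.2%/12 = 0.766667% = 0.00766667.
Payoff takes n = ⌈−ln(1 − rB₀/P)/ln(1+r)⌉ = ⌈5.753⌉ = 6 payments; the last is $923.71.
Total paid = 5·$1,225.00 + $923.71 = $7,048.71.
Total interest = total paid − principal = $7,048.71 − $6,868.94 = $179.77.

$179.77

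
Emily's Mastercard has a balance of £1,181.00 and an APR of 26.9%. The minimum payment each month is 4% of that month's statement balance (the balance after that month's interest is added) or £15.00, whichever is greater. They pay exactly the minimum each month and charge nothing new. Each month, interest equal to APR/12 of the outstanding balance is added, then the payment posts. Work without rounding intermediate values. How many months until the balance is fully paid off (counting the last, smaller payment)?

99 months

Monthly rate r = 26.9%/12 = 2.24167% = 0.0224167.
While 4% of the post-interest balance exceeds £15.00, each month B ← (B·(1+r))·(1 − 0.04), i.e. B shrinks by the factor (1+r)·0.96 = 0.98152.
This holds for months 1–63. Entering month 64 the balance is £364.67; 4% of the post-interest balance is now below £15.00, so the flat £15.00 minimum applies from here.
From month 64 a fixed £15.00 at rate r clears £364.67 in 36 more payments. Total: 63 + 36 = 99 months.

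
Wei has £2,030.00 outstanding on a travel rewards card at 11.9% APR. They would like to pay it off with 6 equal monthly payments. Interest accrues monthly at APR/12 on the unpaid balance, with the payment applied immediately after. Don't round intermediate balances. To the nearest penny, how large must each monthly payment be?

Monthly rate r = 11.9%/12 = 0.991667% = 0.00991667.
Level-payment amortization: P = B₀·r / (1 − (1+r)^(−n)) = 2030.00·0.00991667 / (1 − 1.00992^(−6)).
Denominator 1 − (1+r)^(−6) = 0.057488271.
P = 20.1308 / 0.057488271 ≈ 350.17.

£350.17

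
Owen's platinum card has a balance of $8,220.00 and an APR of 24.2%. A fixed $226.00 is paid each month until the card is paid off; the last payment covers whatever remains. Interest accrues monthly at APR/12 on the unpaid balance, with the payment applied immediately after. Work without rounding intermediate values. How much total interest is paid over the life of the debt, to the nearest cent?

Monthly rate r = 24.2%/12 = 2.01667% = 0.0201667.
Payoff takes n = ⌈−ln(1 − rB₀/P)/ln(1+r)⌉ = ⌈66.231⌉ = 67 payments; the last is $52.56.
Total paid = 66·$226.00 + $52.56 = $14,968.56.
Total interest = total paid − principal = $14,968.56 − $8,220.00 = $6,748.56.

$6,748.56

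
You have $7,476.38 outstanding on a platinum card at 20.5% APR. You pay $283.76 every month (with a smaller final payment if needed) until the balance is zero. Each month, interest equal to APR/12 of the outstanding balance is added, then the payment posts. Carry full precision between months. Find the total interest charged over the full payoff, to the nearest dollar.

Monthly rate r = 20.5%/12 = 1.70833% = 0.0170833.
Payoff takes n = ⌈−ln(1 − rB₀/P)/ln(1+r)⌉ = ⌈35.305⌉ = 36 payments; the last is $86.93.
Total paid = 35·$283.76 + $86.93 = $10,018.53.
Total interest = total paid − principal = $10,018.53 − $7,476.38 = $2,542.15.

$2,542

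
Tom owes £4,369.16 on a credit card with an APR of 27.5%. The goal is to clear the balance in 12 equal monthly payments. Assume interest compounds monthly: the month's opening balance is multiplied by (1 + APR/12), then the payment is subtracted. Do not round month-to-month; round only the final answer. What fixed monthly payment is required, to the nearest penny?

£420.58

Monthly rate r = 27.5%/12 = 2.29167% = 0.0229167.
Level-payment amortization: P = B₀·r / (1 − (1+r)^(−n)) = 4369.16·0.0229167 / (1 − 1.02292^(−12)).
Denominator 1 − (1+r)^(−12) = 0.23806672.
P = 100.127 / 0.23806672 ≈ 420.58.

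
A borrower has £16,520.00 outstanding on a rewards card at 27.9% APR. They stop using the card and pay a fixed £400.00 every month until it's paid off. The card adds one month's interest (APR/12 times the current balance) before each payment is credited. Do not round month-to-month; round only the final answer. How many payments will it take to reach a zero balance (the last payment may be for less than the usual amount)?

141 payments

Monthly rate r = 27.9%/12 = 2.325% = 0.02325.
Recurrence: B ← B·(1+r) − £400.00.
Month 1: interest £384.09; balance after payment £16,504.09.
Month 2: interest £383.72; balance after payment £16,487.81.
Closed form: n = −ln(1 − rB₀/P)/ln(1+r) = −ln(0.039775)/ln(1.02325) ≈ 140.295, so the balance reaches zero during payment 141.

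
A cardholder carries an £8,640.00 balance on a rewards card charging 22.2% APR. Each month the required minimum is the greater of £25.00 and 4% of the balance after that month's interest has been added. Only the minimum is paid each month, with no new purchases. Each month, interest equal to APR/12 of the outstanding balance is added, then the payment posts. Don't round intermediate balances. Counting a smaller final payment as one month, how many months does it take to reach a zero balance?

Monthly rate r = 22.2%/12 = 1.85% = 0.0185.
While 4% of the post-interest balance exceeds £25.00, each month B ← (B·(1+r))·(1 − 0.04), i.e. B shrinks by the factor (1+r)·0.96 = 0.97776.
This holds for months 1–118. Entering month 119 the balance is £608.02; 4% of the post-interest balance is now below £25.00, so the flat £25.00 minimum applies from here.
From month 119 a fixed £25.00 at rate r clears £608.02 in 33 more payments. Total: 118 + 33 = 151 months.

151 months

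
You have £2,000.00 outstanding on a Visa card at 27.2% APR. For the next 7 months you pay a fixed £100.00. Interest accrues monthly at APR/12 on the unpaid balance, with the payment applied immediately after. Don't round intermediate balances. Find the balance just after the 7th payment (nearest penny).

Monthly rate r = 27.2%/12 = 2.26667% = 0.0226667.
Each month: B ← B·(1+r) − £100.00.
Month 1: interest £45.33; balance after payment £1,945.33.
Month 2: interest £44.09; balance after payment £1,889.43.
Month 3: interest £42.83; balance after payment £1,832.25.
Month 4: interest £41.53; balance after payment £1,773.79.
Month 5: interest £40.21; balance after payment £1,713.99.
Month 6: interest £38.85; balance after payment £1,652.84.
Month 7: interest £37.46; balance after payment £1,590.31.

£1,590.31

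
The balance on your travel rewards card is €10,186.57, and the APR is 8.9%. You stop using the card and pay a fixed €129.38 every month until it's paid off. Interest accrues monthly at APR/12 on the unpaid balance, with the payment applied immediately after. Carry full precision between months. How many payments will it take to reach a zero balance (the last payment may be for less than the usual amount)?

119 months

Monthly rate r = 8.9%/12 = 0.741667% = 0.00741667.
Recurrence: B ← B·(1+r) − €129.38.
Month 1: interest €75.55; balance after payment €10,132.74.
Month 2: interest €75.15; balance after payment €10,078.51.
Closed form: n = −ln(1 − rB₀/P)/ln(1+r) = −ln(0.41606)/ln(1.00742) ≈ 118.676, so the balance reaches zero during payment 119.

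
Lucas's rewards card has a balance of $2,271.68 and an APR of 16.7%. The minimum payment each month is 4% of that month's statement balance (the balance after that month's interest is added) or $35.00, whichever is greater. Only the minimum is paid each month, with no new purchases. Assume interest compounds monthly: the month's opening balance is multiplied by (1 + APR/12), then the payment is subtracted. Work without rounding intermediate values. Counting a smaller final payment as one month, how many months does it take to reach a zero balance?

Monthly rate r = 16.7%/12 = 1.39167% = 0.0139167.
While 4% of the post-interest balance exceeds $35.00, each month B ← (B·(1+r))·(1 − 0.04), i.e. B shrinks by the factor (1+r)·0.96 = 0.97336.
This holds for months 1–36. Entering month 37 the balance is $859.40; 4% of the post-interest balance is now below $35.00, so the flat $35.00 minimum applies from here.
From month 37 a fixed $35.00 at rate r clears $859.40 in 31 more payments. Total: 36 + 31 = 67 months.

67 months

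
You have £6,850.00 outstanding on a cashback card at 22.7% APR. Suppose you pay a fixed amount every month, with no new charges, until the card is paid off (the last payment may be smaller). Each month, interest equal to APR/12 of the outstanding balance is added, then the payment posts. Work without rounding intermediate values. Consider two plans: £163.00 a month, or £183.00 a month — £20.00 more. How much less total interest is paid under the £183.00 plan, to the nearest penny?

£1,758.82

Monthly rate r = 22.7%/12 = 1.89167% = 0.0189167.
At £163.00/mo: n = ⌈−ln(1 − rB₀/P)/ln(1+r)⌉ = 85 payments (last £90.95); total interest = total paid − £6,850.00 = £6,932.95.
At £183.00/mo: 66 payments (last £129.13); total interest £5,174.13.
Interest saved = £6,932.95 − £5,174.13 = £1,758.82.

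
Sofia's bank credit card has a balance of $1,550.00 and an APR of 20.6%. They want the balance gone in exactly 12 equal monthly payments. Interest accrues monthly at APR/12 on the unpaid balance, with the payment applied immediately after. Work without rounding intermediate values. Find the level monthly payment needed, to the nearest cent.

Monthly rate r = 20.6%/12 = 1.71667% = 0.0171667.
Level-payment amortization: P = B₀·r / (1 − (1+r)^(−n)) = 1550.00·0.0171667 / (1 − 1.01717^(−12)).
Denominator 1 − (1+r)^(−12) = 0.184742946.
P = 26.6083 / 0.184742946 ≈ 144.03.

$144.03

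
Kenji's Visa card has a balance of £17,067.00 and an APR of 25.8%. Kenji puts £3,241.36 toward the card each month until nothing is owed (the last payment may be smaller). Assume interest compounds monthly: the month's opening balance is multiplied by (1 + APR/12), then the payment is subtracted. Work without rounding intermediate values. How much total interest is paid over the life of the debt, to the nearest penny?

Monthly rate r = 25.8%/12 = 2.15% = 0.0215.
Payoff takes n = ⌈−ln(1 − rB₀/P)/ln(1+r)⌉ = ⌈5.648⌉ = 6 payments; the last is £2,107.84.
Total paid = 5·£3,241.36 + £2,107.84 = £18,314.64.
Total interest = total paid − principal = £18,314.64 − £17,067.00 = £1,247.64.

£1,247.64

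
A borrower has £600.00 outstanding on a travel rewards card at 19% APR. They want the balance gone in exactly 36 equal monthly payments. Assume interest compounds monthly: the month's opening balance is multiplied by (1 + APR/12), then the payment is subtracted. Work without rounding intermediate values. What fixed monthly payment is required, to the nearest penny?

Monthly rate r = 19%/12 = 1.58333% = 0.0158333.
Level-payment amortization: P = B₀·r / (1 − (1+r)^(−n)) = 600.00·0.0158333 / (1 − 1.01583^(−36)).
Denominator 1 − (1+r)^(−36) = 0.431943602.
P = 9.5 / 0.431943602 ≈ 21.99.

£21.99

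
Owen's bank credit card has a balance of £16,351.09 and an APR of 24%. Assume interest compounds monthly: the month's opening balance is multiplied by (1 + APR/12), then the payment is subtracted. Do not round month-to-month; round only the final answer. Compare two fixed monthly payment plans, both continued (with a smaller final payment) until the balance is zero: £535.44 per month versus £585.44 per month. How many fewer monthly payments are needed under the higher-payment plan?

Monthly rate r = 24%/12 = 2% = 0.02.
At £535.44/mo: n = ⌈−ln(1 − rB₀/P)/ln(1+r)⌉ = 48 payments (last £347.81); total interest = total paid − £16,351.09 = £9,162.40.
At £585.44/mo: 42 payments (last £174.95); total interest £7,826.90.
Payments saved = 48 − 42 = 6.

6 fewer payments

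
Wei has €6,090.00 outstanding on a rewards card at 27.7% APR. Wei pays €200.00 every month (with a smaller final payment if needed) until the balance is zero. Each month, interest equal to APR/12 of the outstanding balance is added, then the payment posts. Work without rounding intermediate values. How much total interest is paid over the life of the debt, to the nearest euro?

€4,547

Monthly rate r = 27.7%/12 = 2.30833% = 0.0230833.
Payoff takes n = ⌈−ln(1 − rB₀/P)/ln(1+r)⌉ = ⌈53.181⌉ = 54 payments; the last is €36.57.
Total paid = 53·€200.00 + €36.57 = €10,636.57.
Total interest = total paid − principal = €10,636.57 − €6,090.00 = €4,546.57.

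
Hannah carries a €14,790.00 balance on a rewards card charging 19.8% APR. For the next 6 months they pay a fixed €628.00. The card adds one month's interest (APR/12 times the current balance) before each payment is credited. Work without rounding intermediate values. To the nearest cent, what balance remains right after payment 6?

€12,389.06

Monthly rate r = 19.8%/12 = 1.65% = 0.0165.
Each month: B ← B·(1+r) − €628.00.
Month 1: interest €244.04; balance after payment €14,406.03.
Month 2: interest €237.70; balance after payment €14,015.73.
Month 3: interest €231.26; balance after payment €13,618.99.
Month 4: interest €224.71; balance after payment €13,215.71.
Month 5: interest €218.06; balance after payment €12,805.77.
Month 6: interest €211.30; balance after payment €12,389.06.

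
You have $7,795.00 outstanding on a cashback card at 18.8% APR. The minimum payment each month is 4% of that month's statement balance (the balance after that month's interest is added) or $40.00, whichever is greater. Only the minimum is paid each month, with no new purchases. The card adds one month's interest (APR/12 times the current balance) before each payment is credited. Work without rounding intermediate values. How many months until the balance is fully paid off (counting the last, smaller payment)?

Monthly rate r = 18.8%/12 = 1.56667% = 0.0156667.
While 4% of the post-interest balance exceeds $40.00, each month B ← (B·(1+r))·(1 − 0.04), i.e. B shrinks by the factor (1+r)·0.96 = 0.97504.
This holds for months 1–82. Entering month 83 the balance is $980.97; 4% of the post-interest balance is now below $40.00, so the flat $40.00 minimum applies from here.
From month 83 a fixed $40.00 at rate r clears $980.97 in 32 more payments. Total: 82 + 32 = 114 months.

114 months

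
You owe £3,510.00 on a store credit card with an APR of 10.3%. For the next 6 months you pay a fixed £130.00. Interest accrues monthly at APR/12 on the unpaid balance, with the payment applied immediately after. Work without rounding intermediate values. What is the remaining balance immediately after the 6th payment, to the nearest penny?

Monthly rate r = 10.3%/12 = 0.858333% = 0.00858333.
Each month: B ← B·(1+r) − £130.00.
Month 1: interest £30.13; balance after payment £3,410.13.
Month 2: interest £29.27; balance after payment £3,309.40.
Month 3: interest £28.41; balance after payment £3,207.80.
Month 4: interest £27.53; balance after payment £3,105.34.
Month 5: interest £26.65; balance after payment £3,001.99.
Month 6: interest £25.77; balance after payment £2,897.76.

£2,897.76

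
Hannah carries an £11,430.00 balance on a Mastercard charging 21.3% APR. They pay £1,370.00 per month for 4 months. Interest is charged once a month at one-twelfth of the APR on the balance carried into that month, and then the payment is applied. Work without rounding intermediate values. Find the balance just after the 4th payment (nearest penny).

£6,635.75

Monthly rate r = 21.3%/12 = 1.775% = 0.01775.
Each month: B ← B·(1+r) − £1,370.00.
Month 1: interest £202.88; balance after payment £10,262.88.
Month 2: interest £182.17; balance after payment £9,075.05.
Month 3: interest £161.08; balance after payment £7,866.13.
Month 4: interest £139.62; balance after payment £6,635.75.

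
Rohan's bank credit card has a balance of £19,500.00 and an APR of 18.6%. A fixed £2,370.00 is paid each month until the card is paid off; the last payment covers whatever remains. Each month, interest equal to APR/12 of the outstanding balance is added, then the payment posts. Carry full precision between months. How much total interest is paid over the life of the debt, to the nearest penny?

£1,523.73

Monthly rate r = 18.6%/12 = 1.55% = 0.0155.
Payoff takes n = ⌈−ln(1 − rB₀/P)/ln(1+r)⌉ = ⌈8.870⌉ = 9 payments; the last is £2,063.73.
Total paid = 8·£2,370.00 + £2,063.73 = £21,023.73.
Total interest = total paid − principal = £21,023.73 − £19,500.00 = £1,523.73.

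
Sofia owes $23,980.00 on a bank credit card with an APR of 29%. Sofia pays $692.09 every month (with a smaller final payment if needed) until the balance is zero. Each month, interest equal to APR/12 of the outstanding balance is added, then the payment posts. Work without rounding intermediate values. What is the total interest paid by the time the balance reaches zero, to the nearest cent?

$28,656.54

Monthly rate r = 29%/12 = 2.41667% = 0.0241667.
Payoff takes n = ⌈−ln(1 − rB₀/P)/ln(1+r)⌉ = ⌈76.054⌉ = 77 payments; the last is $37.70.
Total paid = 76·$692.09 + $37.70 = $52,636.54.
Total interest = total paid − principal = $52,636.54 − $23,980.00 = $28,656.54.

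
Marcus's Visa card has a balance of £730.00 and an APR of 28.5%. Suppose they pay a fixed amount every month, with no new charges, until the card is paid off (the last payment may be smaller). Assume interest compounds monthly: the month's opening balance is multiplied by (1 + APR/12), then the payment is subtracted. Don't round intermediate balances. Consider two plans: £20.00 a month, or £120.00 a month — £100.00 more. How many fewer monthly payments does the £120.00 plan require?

79 fewer payments

Monthly rate r = 28.5%/12 = 2.375% = 0.02375.
At £20.00/mo: n = ⌈−ln(1 − rB₀/P)/ln(1+r)⌉ = 86 payments (last £18.18); total interest = total paid − £730.00 = £988.18.
At £120.00/mo: 7 payments (last £78.08); total interest £68.08.
Payments saved = 86 − 7 = 79.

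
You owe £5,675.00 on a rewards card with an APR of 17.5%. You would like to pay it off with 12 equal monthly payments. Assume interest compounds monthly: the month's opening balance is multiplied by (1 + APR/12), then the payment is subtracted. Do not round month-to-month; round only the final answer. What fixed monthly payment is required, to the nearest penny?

£518.93

Monthly rate r = 17.5%/12 = 1.45833% = 0.0145833.
Level-payment amortization: P = B₀·r / (1 − (1+r)^(−n)) = 5675.00·0.0145833 / (1 − 1.01458^(−12)).
Denominator 1 − (1+r)^(−12) = 0.159481428.
P = 82.7604 / 0.159481428 ≈ 518.93.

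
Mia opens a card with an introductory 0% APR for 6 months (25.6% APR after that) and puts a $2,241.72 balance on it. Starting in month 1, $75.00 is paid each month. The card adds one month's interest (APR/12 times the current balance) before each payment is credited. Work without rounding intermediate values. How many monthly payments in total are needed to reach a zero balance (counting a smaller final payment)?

Promo months 1–6 at r₀ = 0%/12 = 0; months 7+ at r₁ = 25.6%/12 = 0.0213333.
After month 6 (no interest yet): B = $2,241.72 − 6·$75.00 = $1,791.72.
Then at r₁ with $75.00/mo: n₂ = −ln(1 − r₁·B/P)/ln(1+r₁) ≈ 33.76 → 34 more payments.

40 months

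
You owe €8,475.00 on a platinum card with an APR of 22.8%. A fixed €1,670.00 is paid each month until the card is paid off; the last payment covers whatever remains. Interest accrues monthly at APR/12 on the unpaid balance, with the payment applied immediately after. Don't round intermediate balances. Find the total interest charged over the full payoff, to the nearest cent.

Monthly rate r = 22.8%/12 = 1.9% = 0.019.
Payoff takes n = ⌈−ln(1 − rB₀/P)/ln(1+r)⌉ = ⌈5.387⌉ = 6 payments; the last is €650.04.
Total paid = 5·€1,670.00 + €650.04 = €9,000.04.
Total interest = total paid − principal = €9,000.04 − €8,475.00 = €525.04.

€525.04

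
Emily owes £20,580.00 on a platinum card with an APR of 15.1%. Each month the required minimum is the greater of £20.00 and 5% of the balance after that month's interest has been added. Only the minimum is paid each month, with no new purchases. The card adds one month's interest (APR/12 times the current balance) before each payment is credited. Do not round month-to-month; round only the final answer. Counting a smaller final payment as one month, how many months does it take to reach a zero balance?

Monthly rate r = 15.1%/12 = 1.25833% = 0.0125833.
While 5% of the post-interest balance exceeds £20.00, each month B ← (B·(1+r))·(1 − 0.05), i.e. B shrinks by the factor (1+r)·0.95 = 0.96195.
This holds for months 1–102. Entering month 103 the balance is £393.72; 5% of the post-interest balance is now below £20.00, so the flat £20.00 minimum applies from here.
From month 103 a fixed £20.00 at rate r clears £393.72 in 23 more payments. Total: 102 + 23 = 125 months.

125 months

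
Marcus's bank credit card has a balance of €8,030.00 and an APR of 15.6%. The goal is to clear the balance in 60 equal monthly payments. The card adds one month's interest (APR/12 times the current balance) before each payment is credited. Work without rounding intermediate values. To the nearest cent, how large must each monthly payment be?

€193.57

Monthly rate r = 15.6%/12 = 1.3% = 0.013.
Level-payment amortization: P = B₀·r / (1 − (1+r)^(−n)) = 8030.00·0.013 / (1 − 1.013^(−60)).
Denominator 1 − (1+r)^(−60) = 0.539284018.
P = 104.39 / 0.539284018 ≈ 193.57.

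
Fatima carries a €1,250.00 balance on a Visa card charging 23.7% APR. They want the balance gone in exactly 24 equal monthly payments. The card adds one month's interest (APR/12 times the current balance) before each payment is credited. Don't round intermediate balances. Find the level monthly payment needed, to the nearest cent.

Monthly rate r = 23.7%/12 = 1.975% = 0.01975.
Level-payment amortization: P = B₀·r / (1 − (1+r)^(−n)) = 1250.00·0.01975 / (1 − 1.01975^(−24)).
Denominator 1 − (1+r)^(−24) = 0.374610098.
P = 24.6875 / 0.374610098 ≈ 65.90.

€65.90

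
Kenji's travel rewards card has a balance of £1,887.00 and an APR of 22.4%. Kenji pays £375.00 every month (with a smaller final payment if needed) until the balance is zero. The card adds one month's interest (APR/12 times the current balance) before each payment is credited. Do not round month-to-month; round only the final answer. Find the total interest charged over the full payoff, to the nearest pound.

£114

Monthly rate r = 22.4%/12 = 1.86667% = 0.0186667.
Payoff takes n = ⌈−ln(1 − rB₀/P)/ln(1+r)⌉ = ⌈5.333⌉ = 6 payments; the last is £125.81.
Total paid = 5·£375.00 + £125.81 = £2,000.81.
Total interest = total paid − principal = £2,000.81 − £1,887.00 = £113.81.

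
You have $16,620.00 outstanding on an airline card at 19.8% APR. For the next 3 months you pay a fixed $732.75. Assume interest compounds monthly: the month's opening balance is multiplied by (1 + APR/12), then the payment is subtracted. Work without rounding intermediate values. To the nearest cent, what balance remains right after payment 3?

Monthly rate r = 19.8%/12 = 1.65% = 0.0165.
Each month: B ← B·(1+r) − $732.75.
Month 1: interest $274.23; balance after payment $16,161.48.
Month 2: interest $266.66; balance after payment $15,695.39.
Month 3: interest $258.97; balance after payment $15,221.62.

$15,221.62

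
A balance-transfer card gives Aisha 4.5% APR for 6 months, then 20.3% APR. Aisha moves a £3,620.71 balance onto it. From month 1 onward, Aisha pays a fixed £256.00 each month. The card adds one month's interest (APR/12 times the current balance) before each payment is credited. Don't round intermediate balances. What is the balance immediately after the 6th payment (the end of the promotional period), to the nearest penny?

Promo months 1–6 at r₀ = 4.5%/12 = 0.00375; months 7+ at r₁ = 20.3%/12 = 0.0169167.
After month 6: iterate B ← B·(1+r₀) − £256.00 for 6 months → £2,152.47.

£2,152.47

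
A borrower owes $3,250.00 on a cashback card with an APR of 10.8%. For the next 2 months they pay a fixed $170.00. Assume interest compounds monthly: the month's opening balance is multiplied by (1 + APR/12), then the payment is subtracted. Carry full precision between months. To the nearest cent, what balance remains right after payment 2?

Monthly rate r = 10.8%/12 = 0.9% = 0.009.
Each month: B ← B·(1+r) − $170.00.
Month 1: interest $29.25; balance after payment $3,109.25.
Month 2: interest $27.98; balance after payment $2,967.23.

$2,967.23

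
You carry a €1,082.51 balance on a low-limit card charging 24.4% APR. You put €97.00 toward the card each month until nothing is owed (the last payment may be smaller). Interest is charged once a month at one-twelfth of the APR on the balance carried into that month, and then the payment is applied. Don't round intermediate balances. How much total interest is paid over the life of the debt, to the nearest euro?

Monthly rate r = 24.4%/12 = 2.03333% = 0.0203333.
Payoff takes n = ⌈−ln(1 − rB₀/P)/ln(1+r)⌉ = ⌈12.786⌉ = 13 payments; the last is €76.39.
Total paid = 12·€97.00 + €76.39 = €1,240.39.
Total interest = total paid − principal = €1,240.39 − €1,082.51 = €157.88.

€158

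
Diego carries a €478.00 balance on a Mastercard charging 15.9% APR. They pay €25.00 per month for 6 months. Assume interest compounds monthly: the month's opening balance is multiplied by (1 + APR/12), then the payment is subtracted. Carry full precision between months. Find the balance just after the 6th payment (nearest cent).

€362.22

Monthly rate r = 15.9%/12 = 1.325% = 0.01325.
Each month: B ← B·(1+r) − €25.00.
Month 1: interest €6.33; balance after payment €459.33.
Month 2: interest €6.09; balance after payment €440.42.
Month 3: interest €5.84; balance after payment €421.26.
Month 4: interest €5.58; balance after payment €401.84.
Month 5: interest €5.32; balance after payment €382.16.
Month 6: interest €5.06; balance after payment €362.22.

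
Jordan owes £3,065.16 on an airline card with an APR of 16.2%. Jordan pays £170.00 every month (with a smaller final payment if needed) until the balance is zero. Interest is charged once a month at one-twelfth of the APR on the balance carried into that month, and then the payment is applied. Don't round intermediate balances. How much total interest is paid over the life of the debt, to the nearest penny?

£471.17

Monthly rate r = 16.2%/12 = 1.35% = 0.0135.
Payoff takes n = ⌈−ln(1 − rB₀/P)/ln(1+r)⌉ = ⌈20.801⌉ = 21 payments; the last is £136.33.
Total paid = 20·£170.00 + £136.33 = £3,536.33.
Total interest = total paid − principal = £3,536.33 − £3,065.16 = £471.17.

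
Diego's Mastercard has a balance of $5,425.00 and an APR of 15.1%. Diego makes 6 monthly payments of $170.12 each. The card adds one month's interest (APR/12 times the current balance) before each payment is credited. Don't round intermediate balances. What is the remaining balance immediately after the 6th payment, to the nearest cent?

$4,794.32

Monthly rate r = 15.1%/12 = 1.25833% = 0.0125833.
Each month: B ← B·(1+r) − $170.12.
Month 1: interest $68.26; balance after payment $5,323.14.
Month 2: interest $66.98; balance after payment $5,220.01.
Month 3: interest $65.69; balance after payment $5,115.57.
Month 4: interest $64.37; balance after payment $5,009.82.
Month 5: interest $63.04; balance after payment $4,902.74.
Month 6: interest $61.69; balance after payment $4,794.32.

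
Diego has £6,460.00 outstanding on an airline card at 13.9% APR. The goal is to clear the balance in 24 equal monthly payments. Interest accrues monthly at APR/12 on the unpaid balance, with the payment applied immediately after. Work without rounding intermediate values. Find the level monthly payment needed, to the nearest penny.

£309.86

Monthly rate r = 13.9%/12 = 1.15833% = 0.0115833.
Level-payment amortization: P = B₀·r / (1 − (1+r)^(−n)) = 6460.00·0.0115833 / (1 − 1.01158^(−24)).
Denominator 1 − (1+r)^(−24) = 0.241492235.
P = 74.8283 / 0.241492235 ≈ 309.86.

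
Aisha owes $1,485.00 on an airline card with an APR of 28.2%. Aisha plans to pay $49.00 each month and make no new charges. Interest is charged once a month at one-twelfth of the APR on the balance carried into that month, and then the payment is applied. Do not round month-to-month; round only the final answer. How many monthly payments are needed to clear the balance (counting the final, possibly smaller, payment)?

54 payments

Monthly rate r = 28.2%/12 = 2.35% = 0.0235.
Recurrence: B ← B·(1+r) − $49.00.
Month 1: interest $34.90; balance after payment $1,470.90.
Month 2: interest $34.57; balance after payment $1,456.46.
Closed form: n = −ln(1 − rB₀/P)/ln(1+r) = −ln(0.28781)/ln(1.0235) ≈ 53.619, so the balance reaches zero during payment 54.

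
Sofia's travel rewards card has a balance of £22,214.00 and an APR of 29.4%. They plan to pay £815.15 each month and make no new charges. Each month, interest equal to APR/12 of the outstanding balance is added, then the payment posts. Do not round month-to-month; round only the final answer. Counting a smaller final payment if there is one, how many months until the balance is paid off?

Monthly rate r = 29.4%/12 = 2.45% = 0.0245.
Recurrence: B ← B·(1+r) − £815.15.
Month 1: interest £544.24; balance after payment £21,943.09.
Month 2: interest £537.61; balance after payment £21,665.55.
Closed form: n = −ln(1 − rB₀/P)/ln(1+r) = −ln(0.33234)/ln(1.0245) ≈ 45.512, so the balance reaches zero during payment 46.

46 months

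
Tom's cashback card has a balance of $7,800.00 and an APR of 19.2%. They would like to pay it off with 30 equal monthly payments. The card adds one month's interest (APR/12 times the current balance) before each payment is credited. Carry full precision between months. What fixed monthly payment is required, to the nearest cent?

Monthly rate r = 19.2%/12 = 1.6% = 0.016.
Level-payment amortization: P = B₀·r / (1 − (1+r)^(−n)) = 7800.00·0.016 / (1 − 1.016^(−30)).
Denominator 1 − (1+r)^(−30) = 0.378861053.
P = 124.8 / 0.378861053 ≈ 329.41.

$329.41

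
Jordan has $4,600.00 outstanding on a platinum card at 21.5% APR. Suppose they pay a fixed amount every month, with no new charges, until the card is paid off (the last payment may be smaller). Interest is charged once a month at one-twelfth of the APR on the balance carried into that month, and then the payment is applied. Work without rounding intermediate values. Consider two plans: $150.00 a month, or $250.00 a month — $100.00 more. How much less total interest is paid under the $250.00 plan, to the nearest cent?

Monthly rate r = 21.5%/12 = 1.79167% = 0.0179167.
At $150.00/mo: n = ⌈−ln(1 − rB₀/P)/ln(1+r)⌉ = 45 payments (last $134.59); total interest = total paid − $4,600.00 = $2,134.59.
At $250.00/mo: 23 payments (last $131.52); total interest $1,031.52.
Interest saved = $2,134.59 − $1,031.52 = $1,103.07.

$1,103.07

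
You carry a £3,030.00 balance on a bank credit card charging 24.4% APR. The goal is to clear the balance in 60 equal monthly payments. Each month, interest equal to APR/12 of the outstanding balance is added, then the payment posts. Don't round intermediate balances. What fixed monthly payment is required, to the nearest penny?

£87.87

Monthly rate r = 24.4%/12 = 2.03333% = 0.0203333.
Level-payment amortization: P = B₀·r / (1 − (1+r)^(−n)) = 3030.00·0.0203333 / (1 − 1.02033^(−60)).
Denominator 1 − (1+r)^(−60) = 0.701134691.
P = 61.61 / 0.701134691 ≈ 87.87.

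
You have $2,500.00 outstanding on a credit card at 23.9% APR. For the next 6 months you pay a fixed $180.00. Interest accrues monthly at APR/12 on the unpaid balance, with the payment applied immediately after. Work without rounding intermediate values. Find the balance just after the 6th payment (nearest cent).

$1,678.80

Monthly rate r = 23.9%/12 = 1.99167% = 0.0199167.
Each month: B ← B·(1+r) − $180.00.
Month 1: interest $49.79; balance after payment $2,369.79.
Month 2: interest $47.20; balance after payment $2,236.99.
Month 3: interest $44.55; balance after payment $2,101.54.
Month 4: interest $41.86; balance after payment $1,963.40.
Month 5: interest $39.10; balance after payment $1,822.50.
Month 6: interest $36.30; balance after payment $1,678.80.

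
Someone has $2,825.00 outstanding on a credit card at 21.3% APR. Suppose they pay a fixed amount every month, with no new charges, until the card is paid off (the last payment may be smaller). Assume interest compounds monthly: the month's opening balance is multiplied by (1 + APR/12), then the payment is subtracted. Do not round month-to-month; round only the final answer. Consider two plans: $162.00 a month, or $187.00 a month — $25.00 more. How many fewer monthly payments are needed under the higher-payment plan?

Monthly rate r = 21.3%/12 = 1.775% = 0.01775.
At $162.00/mo: n = ⌈−ln(1 − rB₀/P)/ln(1+r)⌉ = 22 payments (last $8.37); total interest = total paid − $2,825.00 = $585.37.
At $187.00/mo: 18 payments (last $139.27); total interest $493.27.
Payments saved = 22 − 18 = 4.

4 fewer payments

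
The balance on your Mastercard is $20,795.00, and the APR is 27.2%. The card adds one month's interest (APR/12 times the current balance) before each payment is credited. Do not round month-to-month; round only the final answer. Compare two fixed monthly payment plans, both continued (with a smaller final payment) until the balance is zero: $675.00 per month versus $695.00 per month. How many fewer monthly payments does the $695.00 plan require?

Monthly rate r = 27.2%/12 = 2.26667% = 0.0226667.
At $675.00/mo: n = ⌈−ln(1 − rB₀/P)/ln(1+r)⌉ = 54 payments (last $315.26); total interest = total paid − $20,795.00 = $15,295.26.
At $695.00/mo: 51 payments (last $410.10); total interest $14,365.10.
Payments saved = 54 − 51 = 3.

3 fewer payments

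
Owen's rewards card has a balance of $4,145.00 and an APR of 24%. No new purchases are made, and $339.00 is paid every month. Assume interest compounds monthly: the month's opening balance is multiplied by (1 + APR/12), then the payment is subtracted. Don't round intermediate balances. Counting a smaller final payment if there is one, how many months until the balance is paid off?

Monthly rate r = 24%/12 = 2% = 0.02.
Recurrence: B ← B·(1+r) − $339.00.
Month 1: interest $82.90; balance after payment $3,888.90.
Month 2: interest $77.78; balance after payment $3,627.68.
Closed form: n = −ln(1 − rB₀/P)/ln(1+r) = −ln(0.75546)/ln(1.02) ≈ 14.161, so the balance reaches zero during payment 15.

15 payments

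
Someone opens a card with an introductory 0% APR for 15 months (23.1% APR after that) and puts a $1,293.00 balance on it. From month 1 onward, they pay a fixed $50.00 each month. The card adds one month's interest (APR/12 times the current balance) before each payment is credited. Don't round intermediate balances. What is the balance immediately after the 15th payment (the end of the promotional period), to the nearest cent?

Promo months 1–15 at r₀ = 0%/12 = 0; months 16+ at r₁ = 23.1%/12 = 0.01925.
After month 15 (no interest yet): B = $1,293.00 − 15·$50.00 = $543.00.

$543.00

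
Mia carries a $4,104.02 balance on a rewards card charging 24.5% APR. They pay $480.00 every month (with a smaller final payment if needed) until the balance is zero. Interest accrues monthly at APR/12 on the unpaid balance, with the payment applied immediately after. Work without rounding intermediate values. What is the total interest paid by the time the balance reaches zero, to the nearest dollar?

$453

Monthly rate r = 24.5%/12 = 2.04167% = 0.0204167.
Payoff takes n = ⌈−ln(1 − rB₀/P)/ln(1+r)⌉ = ⌈9.492⌉ = 10 payments; the last is $237.36.
Total paid = 9·$480.00 + $237.36 = $4,557.36.
Total interest = total paid − principal = $4,557.36 − $4,104.02 = $453.34.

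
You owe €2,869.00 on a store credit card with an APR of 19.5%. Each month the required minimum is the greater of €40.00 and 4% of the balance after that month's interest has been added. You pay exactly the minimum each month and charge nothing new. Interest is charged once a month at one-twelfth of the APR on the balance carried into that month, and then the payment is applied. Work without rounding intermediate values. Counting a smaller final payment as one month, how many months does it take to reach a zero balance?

75 months

Monthly rate r = 19.5%/12 = 1.625% = 0.01625.
While 4% of the post-interest balance exceeds €40.00, each month B ← (B·(1+r))·(1 − 0.04), i.e. B shrinks by the factor (1+r)·0.96 = 0.9756.
This holds for months 1–44. Entering month 45 the balance is €967.59; 4% of the post-interest balance is now below €40.00, so the flat €40.00 minimum applies from here.
From month 45 a fixed €40.00 at rate r clears €967.59 in 31 more payments. Total: 44 + 31 = 75 months.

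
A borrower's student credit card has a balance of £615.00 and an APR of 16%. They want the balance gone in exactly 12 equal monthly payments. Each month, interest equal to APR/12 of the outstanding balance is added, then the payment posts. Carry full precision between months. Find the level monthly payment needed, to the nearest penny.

£55.80

Monthly rate r = 16%/12 = 1.33333% = 0.0133333.
Level-payment amortization: P = B₀·r / (1 − (1+r)^(−n)) = 615.00·0.0133333 / (1 − 1.01333^(−12)).
Denominator 1 − (1+r)^(−12) = 0.146954781.
P = 8.2 / 0.146954781 ≈ 55.80.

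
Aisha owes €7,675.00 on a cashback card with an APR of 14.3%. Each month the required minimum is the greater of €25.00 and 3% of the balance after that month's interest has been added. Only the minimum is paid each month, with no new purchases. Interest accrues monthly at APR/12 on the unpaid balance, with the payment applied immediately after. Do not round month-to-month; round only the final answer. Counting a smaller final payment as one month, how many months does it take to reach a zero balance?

Monthly rate r = 14.3%/12 = 1.19167% = 0.0119167.
While 3% of the post-interest balance exceeds €25.00, each month B ← (B·(1+r))·(1 − 0.03), i.e. B shrinks by the factor (1+r)·0.97 = 0.98156.
This holds for months 1–120. Entering month 121 the balance is €822.35; 3% of the post-interest balance is now below €25.00, so the flat €25.00 minimum applies from here.
From month 121 a fixed €25.00 at rate r clears €822.35 in 43 more payments. Total: 120 + 43 = 163 months.

163 months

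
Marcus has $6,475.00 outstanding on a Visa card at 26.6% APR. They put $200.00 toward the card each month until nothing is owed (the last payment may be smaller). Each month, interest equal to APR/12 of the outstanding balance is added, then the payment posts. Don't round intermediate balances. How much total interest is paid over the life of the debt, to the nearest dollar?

$5,061

Monthly rate r = 26.6%/12 = 2.21667% = 0.0221667.
Payoff takes n = ⌈−ln(1 − rB₀/P)/ln(1+r)⌉ = ⌈57.679⌉ = 58 payments; the last is $136.34.
Total paid = 57·$200.00 + $136.34 = $11,536.34.
Total interest = total paid − principal = $11,536.34 − $6,475.00 = $5,061.34.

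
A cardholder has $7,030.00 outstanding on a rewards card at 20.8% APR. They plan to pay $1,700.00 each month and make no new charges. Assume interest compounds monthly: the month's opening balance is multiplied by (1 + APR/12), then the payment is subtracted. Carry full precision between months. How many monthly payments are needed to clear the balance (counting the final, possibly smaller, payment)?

5 months

Monthly rate r = 20.8%/12 = 1.73333% = 0.0173333.
Recurrence: B ← B·(1+r) − $1,700.00.
Month 1: interest $121.85; balance after payment $5,451.85.
Month 2: interest $94.50; balance after payment $3,846.35.
Month 3: interest $66.67; balance after payment $2,213.02.
Month 4: interest $38.36; balance after payment $551.38.
Month 5: interest $9.56; balance after payment $0.00.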